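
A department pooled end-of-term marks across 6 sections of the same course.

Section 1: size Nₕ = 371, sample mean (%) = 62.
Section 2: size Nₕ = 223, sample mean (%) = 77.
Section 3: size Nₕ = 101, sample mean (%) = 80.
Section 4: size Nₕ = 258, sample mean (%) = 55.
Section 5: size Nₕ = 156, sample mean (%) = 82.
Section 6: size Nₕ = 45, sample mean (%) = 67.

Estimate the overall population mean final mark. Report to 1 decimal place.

67.8

x̄_st = (Σ Nₕx̄ₕ) / (Σ Nₕ) = (371·62 + 223·77 + 101·80 + 258·55 + 156·82 + 45·67) / 1154
= 78250 / 1154 = 67.808... → 67.8.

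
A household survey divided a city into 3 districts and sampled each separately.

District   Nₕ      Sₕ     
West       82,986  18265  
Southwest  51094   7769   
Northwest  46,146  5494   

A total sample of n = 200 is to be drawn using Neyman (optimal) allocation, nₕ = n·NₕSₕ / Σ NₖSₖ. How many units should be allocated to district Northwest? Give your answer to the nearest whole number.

23

West: NₕSₕ = 82986·18265 = 1515739290
Southwest: NₕSₕ = 51094·7769 = 396949286
Northwest: NₕSₕ = 46146·5494 = 253526124
Σ NₕSₕ = 2166214700.
n_Northwest = 200·253526124/2166214700 = 23.407... → 23.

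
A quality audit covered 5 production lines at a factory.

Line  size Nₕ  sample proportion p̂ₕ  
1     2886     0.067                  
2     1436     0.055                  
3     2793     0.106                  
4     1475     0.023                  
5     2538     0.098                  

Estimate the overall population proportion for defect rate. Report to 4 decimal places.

Wₕ = Nₕ/N with N = 11128: 0.2593, 0.1290, 0.2510, 0.1325, 0.2281.
p̂_st = 0.2593·0.067 + 0.1290·0.055 + 0.2510·0.106 + 0.1325·0.023 + 0.2281·0.098 ≈ 0.076478... → 0.0765.

0.0765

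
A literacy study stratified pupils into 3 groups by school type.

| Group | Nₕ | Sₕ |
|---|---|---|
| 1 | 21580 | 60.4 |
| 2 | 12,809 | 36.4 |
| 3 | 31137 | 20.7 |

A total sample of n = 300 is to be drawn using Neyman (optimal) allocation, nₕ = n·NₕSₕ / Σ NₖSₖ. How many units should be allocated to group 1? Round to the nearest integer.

1: NₕSₕ = 21580·60.4 = 1303432
2: NₕSₕ = 12809·36.4 = 466247.6
3: NₕSₕ = 31137·20.7 = 644535.9
Σ NₕSₕ = 2414215.5.
n_1 = 300·1303432/2414215.5 = 161.970... → 162.

162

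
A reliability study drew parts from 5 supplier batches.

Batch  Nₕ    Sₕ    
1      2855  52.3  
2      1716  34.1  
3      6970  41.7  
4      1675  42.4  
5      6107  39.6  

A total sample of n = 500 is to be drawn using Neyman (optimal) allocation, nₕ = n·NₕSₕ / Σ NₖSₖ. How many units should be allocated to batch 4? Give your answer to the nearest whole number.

1: NₕSₕ = 2855·52.3 = 149316.5
2: NₕSₕ = 1716·34.1 = 58515.6
3: NₕSₕ = 6970·41.7 = 290649
4: NₕSₕ = 1675·42.4 = 71020
5: NₕSₕ = 6107·39.6 = 241837.2
Σ NₕSₕ = 811338.3.
n_4 = 500·71020/811338.3 = 43.767... → 44.

44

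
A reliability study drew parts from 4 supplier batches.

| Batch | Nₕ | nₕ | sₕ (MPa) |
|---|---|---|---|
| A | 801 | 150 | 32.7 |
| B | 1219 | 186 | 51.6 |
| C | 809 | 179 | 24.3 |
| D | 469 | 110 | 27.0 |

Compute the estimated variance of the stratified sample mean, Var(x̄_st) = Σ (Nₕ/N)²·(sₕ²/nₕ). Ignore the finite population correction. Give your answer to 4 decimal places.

2.7087

N = 3298. Term for each stratum: Wₕ²sₕ²/nₕ.
Var(x̄_st) = 0.4205019 + 1.9556565 + 0.1984976 + 0.1340230 = 2.7086789 → 2.7087.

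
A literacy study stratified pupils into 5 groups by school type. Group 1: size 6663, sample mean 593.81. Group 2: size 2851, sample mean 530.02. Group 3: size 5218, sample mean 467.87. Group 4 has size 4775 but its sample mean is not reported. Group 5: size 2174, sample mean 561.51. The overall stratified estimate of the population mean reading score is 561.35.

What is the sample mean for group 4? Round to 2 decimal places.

636.84

Σ Nₕx̄ₕ = N·μ, so 4775·x̄_4 = 21681·561.35 − (6663·593.81 + 2851·530.02 + 5218·467.87 + 2174·561.51).
= 12170629.35 − 9129711.45 = 3040917.9.
x̄_4 = 3040917.9 / 4775 = 636.8414... → 636.84.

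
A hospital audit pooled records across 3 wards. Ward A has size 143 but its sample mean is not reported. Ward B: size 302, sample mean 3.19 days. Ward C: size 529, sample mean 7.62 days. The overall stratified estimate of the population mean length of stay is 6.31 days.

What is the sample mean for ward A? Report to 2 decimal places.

N = 143 + 302 + 529 = 974.
Overall total = μ·N = 6.31·974 = 6145.94.
Subtract the known strata: 302·3.19 + 529·7.62 = 4994.36.
Remaining total for ward A: 6145.94 − 4994.36 = 1151.58.
Divide by its size: 1151.58 / 143 = 8.0530... → 8.05.

8.05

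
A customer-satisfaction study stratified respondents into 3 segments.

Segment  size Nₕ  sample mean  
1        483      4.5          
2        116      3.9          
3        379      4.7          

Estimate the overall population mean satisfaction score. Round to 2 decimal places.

4.51

x̄_st = (Σ Nₕx̄ₕ) / (Σ Nₕ) = (483·4.5 + 116·3.9 + 379·4.7) / 978
= 4407.2 / 978 = 4.5063... → 4.51.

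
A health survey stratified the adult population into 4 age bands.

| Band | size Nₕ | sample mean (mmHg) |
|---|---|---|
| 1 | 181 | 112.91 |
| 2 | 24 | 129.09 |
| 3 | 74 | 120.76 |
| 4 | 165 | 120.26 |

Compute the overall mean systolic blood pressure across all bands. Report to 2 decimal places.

N = 444; weights Wₕ = Nₕ/N = (0.4077, 0.0541, 0.1667, 0.3716).
x̄_st = Σ Wₕ·x̄ₕ = 0.4077·112.91 + 0.0541·129.09 + 0.1667·120.76 + 0.3716·120.26 ≈ 117.8243...
→ 117.82.

117.82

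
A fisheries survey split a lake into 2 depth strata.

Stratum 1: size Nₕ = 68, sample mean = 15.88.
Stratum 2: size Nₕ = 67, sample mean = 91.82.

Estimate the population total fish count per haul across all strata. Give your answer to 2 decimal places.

Population total = Σ Nₕ·x̄ₕ (each stratum's size times its mean).
68·15.88 + 67·91.82 = 1079.84 + 6151.94 = 7231.78.

7231.78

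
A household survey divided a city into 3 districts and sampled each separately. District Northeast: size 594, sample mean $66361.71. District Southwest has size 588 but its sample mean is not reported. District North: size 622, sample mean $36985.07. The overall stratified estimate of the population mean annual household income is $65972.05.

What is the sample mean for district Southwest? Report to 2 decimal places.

N = 594 + 588 + 622 = 1804.
Overall total = μ·N = 65972.05·1804 = 119013578.2.
Subtract the known strata: 594·66361.71 + 622·36985.07 = 62423569.28.
Remaining total for district Southwest: 119013578.2 − 62423569.28 = 56590008.92.
Divide by its size: 56590008.92 / 588 = 96241.5118... → 96241.51.

96241.51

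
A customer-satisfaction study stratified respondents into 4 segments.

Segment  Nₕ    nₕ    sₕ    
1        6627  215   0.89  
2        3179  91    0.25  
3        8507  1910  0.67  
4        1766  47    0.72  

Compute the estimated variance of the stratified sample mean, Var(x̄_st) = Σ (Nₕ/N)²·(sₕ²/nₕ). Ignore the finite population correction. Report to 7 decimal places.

N = 20079. Term for each stratum: Wₕ²sₕ²/nₕ.
Var(x̄_st) = 0.0004013205 + 0.0000172161 + 0.0000421876 + 0.0000853227 = 0.0005460469 → 0.0005460.

0.0005460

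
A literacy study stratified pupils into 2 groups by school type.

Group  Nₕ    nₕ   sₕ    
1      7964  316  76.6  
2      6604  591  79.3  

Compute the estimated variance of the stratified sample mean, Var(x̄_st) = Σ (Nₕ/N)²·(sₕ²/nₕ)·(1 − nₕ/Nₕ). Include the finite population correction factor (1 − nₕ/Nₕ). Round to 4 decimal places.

N = 14568. Term for each stratum: Wₕ²sₕ²/nₕ·(1−nₕ/Nₕ).
Var(x̄_st) = 5.3290491 + 1.9909360 = 7.3199851 → 7.3200.

7.3200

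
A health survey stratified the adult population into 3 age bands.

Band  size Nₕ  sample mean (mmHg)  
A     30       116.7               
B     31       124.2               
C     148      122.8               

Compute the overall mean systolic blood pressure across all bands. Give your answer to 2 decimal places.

122.13

x̄_st = (Σ Nₕx̄ₕ) / (Σ Nₕ) = (30·116.7 + 31·124.2 + 148·122.8) / 209
= 25525.6 / 209 = 122.1321... → 122.13.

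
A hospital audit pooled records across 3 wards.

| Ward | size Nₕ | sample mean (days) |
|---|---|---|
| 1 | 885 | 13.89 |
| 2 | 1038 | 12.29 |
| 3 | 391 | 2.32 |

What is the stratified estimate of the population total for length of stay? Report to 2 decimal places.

Population total = Σ Nₕ·x̄ₕ (each stratum's size times its mean).
885·13.89 + 1038·12.29 + 391·2.32 = 12292.65 + 12757.02 + 907.12 = 25956.79.

25956.79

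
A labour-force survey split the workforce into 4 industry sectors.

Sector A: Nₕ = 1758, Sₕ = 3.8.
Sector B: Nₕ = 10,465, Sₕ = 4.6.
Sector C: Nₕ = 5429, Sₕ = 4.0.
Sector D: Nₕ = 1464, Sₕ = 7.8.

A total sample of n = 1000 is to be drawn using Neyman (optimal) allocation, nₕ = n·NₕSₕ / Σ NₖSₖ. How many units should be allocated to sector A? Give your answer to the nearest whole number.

76

Σ NₕSₕ = 1758·3.8 + 10465·4.6 + 5429·4.0 + 1464·7.8 = 87954.6.
Share for A: 6680.4/87954.6 = 0.07595.
n_A = 1000 × 0.07595 = 75.953... → 76.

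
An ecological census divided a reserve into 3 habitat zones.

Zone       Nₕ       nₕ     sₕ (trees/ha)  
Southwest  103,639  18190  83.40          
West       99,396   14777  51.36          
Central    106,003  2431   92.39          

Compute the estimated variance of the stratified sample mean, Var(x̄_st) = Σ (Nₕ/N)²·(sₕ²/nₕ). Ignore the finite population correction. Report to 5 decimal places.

0.47459

N = 309038. Term for each stratum: Wₕ²sₕ²/nₕ.
Var(x̄_st) = 0.04300531 + 0.01846621 + 0.41312124 = 0.47459275 → 0.47459.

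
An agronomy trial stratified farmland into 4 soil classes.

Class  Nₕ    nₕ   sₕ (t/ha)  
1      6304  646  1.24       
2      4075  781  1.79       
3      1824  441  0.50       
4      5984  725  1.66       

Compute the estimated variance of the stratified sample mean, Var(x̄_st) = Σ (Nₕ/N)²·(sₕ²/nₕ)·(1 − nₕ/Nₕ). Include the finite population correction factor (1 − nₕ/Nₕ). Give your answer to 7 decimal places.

N = 18187. Term for each stratum: Wₕ²sₕ²/nₕ·(1−nₕ/Nₕ).
Var(x̄_st) = 0.0002566657 + 0.0001664884 + 0.0000043234 + 0.0003616186 = 0.0007890962 → 0.0007891.

0.0007891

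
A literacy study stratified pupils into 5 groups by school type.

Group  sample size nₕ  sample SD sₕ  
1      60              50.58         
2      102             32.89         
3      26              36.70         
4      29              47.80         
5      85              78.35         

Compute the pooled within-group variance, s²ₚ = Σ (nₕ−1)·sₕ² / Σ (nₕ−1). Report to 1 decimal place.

2941.1

1: (60−1)·50.58² = 59·2558.3364 = 150941.8476
2: (102−1)·32.89² = 101·1081.7521 = 109256.9621
3: (26−1)·36.70² = 25·1346.89 = 33672.25
4: (29−1)·47.80² = 28·2284.84 = 63975.52
5: (85−1)·78.35² = 84·6138.7225 = 515652.69
Numerator = 873499.2697; denominator = Σ(nₕ−1) = 297.
s²ₚ = 873499.2697/297 = 2941.075... → 2941.1.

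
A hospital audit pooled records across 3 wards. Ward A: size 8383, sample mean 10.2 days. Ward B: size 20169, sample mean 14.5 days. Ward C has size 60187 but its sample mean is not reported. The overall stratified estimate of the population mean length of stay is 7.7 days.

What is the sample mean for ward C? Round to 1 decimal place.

5.1

N = 8383 + 20169 + 60187 = 88739.
Overall total = μ·N = 7.7·88739 = 683290.3.
Subtract the known strata: 8383·10.2 + 20169·14.5 = 377957.1.
Remaining total for ward C: 683290.3 − 377957.1 = 305333.2.
Divide by its size: 305333.2 / 60187 = 5.073... → 5.1.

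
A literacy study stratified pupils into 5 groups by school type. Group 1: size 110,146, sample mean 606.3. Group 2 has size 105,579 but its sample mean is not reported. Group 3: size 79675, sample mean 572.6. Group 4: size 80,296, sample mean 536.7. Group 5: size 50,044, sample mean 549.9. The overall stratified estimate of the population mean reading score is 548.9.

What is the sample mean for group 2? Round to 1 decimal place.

Σ Nₕx̄ₕ = N·μ, so 105579·x̄_2 = 425740·548.9 − (110146·606.3 + 79675·572.6 + 80296·536.7 + 50044·549.9).
= 233688686 − 183017483.6 = 50671202.4.
x̄_2 = 50671202.4 / 105579 = 479.936... → 479.9.

479.9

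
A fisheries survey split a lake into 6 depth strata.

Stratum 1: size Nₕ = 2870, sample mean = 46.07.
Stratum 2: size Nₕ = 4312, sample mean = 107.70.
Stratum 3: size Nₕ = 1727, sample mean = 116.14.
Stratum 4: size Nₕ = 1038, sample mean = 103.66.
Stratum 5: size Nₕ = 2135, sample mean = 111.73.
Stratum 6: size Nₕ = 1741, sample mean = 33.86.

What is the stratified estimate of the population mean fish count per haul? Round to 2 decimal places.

86.98

N = 13823; weights Wₕ = Nₕ/N = (0.2076, 0.3119, 0.1249, 0.0751, 0.1545, 0.1259).
x̄_st = Σ Wₕ·x̄ₕ = 0.2076·46.07 + 0.3119·107.70 + 0.1249·116.14 + 0.0751·103.66 + 0.1545·111.73 + 0.1259·33.86 ≈ 86.9775...
→ 86.98.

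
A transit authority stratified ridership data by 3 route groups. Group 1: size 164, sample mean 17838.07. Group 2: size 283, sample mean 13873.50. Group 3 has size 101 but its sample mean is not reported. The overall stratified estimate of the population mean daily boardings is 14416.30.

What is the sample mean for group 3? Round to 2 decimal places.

N = 164 + 283 + 101 = 548.
Overall total = μ·N = 14416.30·548 = 7900132.4.
Subtract the known strata: 164·17838.07 + 283·13873.50 = 6851643.98.
Remaining total for group 3: 7900132.4 − 6851643.98 = 1048488.42.
Divide by its size: 1048488.42 / 101 = 10381.0735... → 10381.07.

10381.07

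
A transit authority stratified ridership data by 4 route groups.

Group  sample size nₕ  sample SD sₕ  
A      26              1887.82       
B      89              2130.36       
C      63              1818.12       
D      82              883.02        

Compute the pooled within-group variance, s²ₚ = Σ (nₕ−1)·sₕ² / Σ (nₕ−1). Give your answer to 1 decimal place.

A: (26−1)·1887.82² = 25·3563864.3524 = 89096608.81
B: (89−1)·2130.36² = 88·4538433.7296 = 399382168.2048
C: (63−1)·1818.12² = 62·3305560.3344 = 204944740.7328
D: (82−1)·883.02² = 81·779724.3204 = 63157669.9524
Numerator = 756581187.7; denominator = Σ(nₕ−1) = 256.
s²ₚ = 756581187.7/256 = 2955395.264... → 2955395.3.

2955395.3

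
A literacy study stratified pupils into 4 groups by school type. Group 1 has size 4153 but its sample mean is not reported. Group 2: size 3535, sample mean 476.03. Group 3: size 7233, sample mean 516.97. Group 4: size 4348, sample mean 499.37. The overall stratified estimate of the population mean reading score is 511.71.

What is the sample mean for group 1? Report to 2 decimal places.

Σ Nₕx̄ₕ = N·μ, so 4153·x̄_1 = 19269·511.71 − (3535·476.03 + 7233·516.97 + 4348·499.37).
= 9860139.99 − 7593270.82 = 2266869.17.
x̄_1 = 2266869.17 / 4153 = 545.8390... → 545.84.

545.84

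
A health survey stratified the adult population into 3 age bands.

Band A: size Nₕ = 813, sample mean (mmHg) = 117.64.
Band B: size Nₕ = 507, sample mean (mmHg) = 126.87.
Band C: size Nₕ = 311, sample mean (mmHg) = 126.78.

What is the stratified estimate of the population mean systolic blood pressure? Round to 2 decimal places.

N = 813 + 507 + 311 = 1631.
Weight each subgroup mean by Nₕ/N and sum.
Σ Nₕx̄ₕ = 813·117.64 + 507·126.87 + 311·126.78 = 95641.32 + 64323.09 + 39428.58 = 199392.99.
Divide by N: 199392.99 / 1631 = 122.2520... → 122.25.

122.25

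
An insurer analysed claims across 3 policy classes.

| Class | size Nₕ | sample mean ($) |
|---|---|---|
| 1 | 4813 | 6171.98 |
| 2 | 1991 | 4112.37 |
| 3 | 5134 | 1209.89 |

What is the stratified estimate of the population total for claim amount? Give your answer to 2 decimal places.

Estimate total by summing Nₕ·x̄ₕ over strata.
4813·6171.98 + 1991·4112.37 + 5134·1209.89 = 29705739.74 + 8187728.67 + 6211575.26 = 44105043.67.

44105043.67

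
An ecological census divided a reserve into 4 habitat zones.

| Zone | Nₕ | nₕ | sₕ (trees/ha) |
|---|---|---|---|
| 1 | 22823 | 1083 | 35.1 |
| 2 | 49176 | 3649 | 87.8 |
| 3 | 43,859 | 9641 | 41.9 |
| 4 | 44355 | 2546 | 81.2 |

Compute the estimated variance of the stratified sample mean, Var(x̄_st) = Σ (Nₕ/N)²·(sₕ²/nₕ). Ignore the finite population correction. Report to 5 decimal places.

N = 160213. Term for each stratum: Wₕ²sₕ²/nₕ.
Var(x̄_st) = 0.02308531 + 0.19903345 + 0.01364671 + 0.19849214 = 0.43425761 → 0.43426.

0.43426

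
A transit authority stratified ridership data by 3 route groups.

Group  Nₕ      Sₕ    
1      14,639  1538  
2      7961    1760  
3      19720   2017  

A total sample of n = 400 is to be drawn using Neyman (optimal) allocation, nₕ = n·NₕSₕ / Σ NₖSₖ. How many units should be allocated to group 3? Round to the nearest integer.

209

Σ NₕSₕ = 14639·1538 + 7961·1760 + 19720·2017 = 76301382.
Share for 3: 39775240/76301382 = 0.52129.
n_3 = 400 × 0.52129 = 208.516... → 209.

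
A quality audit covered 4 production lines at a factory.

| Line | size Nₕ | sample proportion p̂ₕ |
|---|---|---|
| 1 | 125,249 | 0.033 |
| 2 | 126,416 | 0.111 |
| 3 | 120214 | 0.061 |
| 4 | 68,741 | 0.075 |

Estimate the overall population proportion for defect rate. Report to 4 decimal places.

N = 125249 + 126416 + 120214 + 68741 = 440620.
Overall proportion = Σ (Nₕ/N)·p̂ₕ.
Σ Nₕp̂ₕ = 4133.217 + 14032.176 + 7333.054 + 5155.575 = 30654.022.
30654.022 / 440620 = 0.069570... → 0.0696.

0.0696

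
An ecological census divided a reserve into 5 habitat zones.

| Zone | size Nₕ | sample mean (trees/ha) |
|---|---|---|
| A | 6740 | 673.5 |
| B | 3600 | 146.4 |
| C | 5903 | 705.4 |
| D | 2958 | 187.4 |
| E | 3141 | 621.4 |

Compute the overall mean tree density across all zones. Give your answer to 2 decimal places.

N = 22342; weights Wₕ = Nₕ/N = (0.3017, 0.1611, 0.2642, 0.1324, 0.1406).
x̄_st = Σ Wₕ·x̄ₕ = 0.3017·673.5 + 0.1611·146.4 + 0.2642·705.4 + 0.1324·187.4 + 0.1406·621.4 ≈ 525.3134...
→ 525.31.

525.31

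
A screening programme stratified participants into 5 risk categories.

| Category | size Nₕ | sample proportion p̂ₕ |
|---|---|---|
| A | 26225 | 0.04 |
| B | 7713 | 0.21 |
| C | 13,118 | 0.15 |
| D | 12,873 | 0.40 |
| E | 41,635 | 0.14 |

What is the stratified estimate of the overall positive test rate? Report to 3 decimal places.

0.154

Wₕ = Nₕ/N with N = 101564: 0.2582, 0.0759, 0.1292, 0.1267, 0.4099.
p̂_st = 0.2582·0.04 + 0.0759·0.21 + 0.1292·0.15 + 0.1267·0.40 + 0.4099·0.14 ≈ 0.15374... → 0.154.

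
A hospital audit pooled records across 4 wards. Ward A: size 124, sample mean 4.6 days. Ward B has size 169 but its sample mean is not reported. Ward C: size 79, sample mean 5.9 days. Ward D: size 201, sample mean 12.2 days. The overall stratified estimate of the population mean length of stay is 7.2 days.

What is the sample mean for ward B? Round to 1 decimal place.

Σ Nₕx̄ₕ = N·μ, so 169·x̄_B = 573·7.2 − (124·4.6 + 79·5.9 + 201·12.2).
= 4125.6 − 3488.7 = 636.9.
x̄_B = 636.9 / 169 = 3.769... → 3.8.

3.8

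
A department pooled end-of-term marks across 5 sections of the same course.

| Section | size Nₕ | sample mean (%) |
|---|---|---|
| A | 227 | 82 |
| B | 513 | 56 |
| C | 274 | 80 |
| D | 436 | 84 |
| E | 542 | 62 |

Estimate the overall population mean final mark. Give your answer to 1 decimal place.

70.0

x̄_st = (Σ Nₕx̄ₕ) / (Σ Nₕ) = (227·82 + 513·56 + 274·80 + 436·84 + 542·62) / 1992
= 139490 / 1992 = 70.025... → 70.0.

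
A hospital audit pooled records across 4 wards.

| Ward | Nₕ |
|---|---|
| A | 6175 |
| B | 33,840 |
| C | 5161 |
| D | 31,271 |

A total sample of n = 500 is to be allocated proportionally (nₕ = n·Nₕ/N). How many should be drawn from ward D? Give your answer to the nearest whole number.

205

Share of ward D = 31271/76447 = 0.40905.
Allocate 500 × 0.40905 = 204.527... → 205.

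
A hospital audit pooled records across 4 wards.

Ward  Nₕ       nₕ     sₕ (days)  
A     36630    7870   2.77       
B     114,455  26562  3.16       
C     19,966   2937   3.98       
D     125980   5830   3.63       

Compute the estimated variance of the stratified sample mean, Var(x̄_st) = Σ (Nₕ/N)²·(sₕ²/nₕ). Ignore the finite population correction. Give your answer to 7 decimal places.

N = 297031; Wₕ = Nₕ/N.
ward A: (36630/297031)²·2.77²/7870 = 0.0000148271
ward B: (114455/297031)²·3.16²/26562 = 0.0000558187
ward C: (19966/297031)²·3.98²/2937 = 0.0000243692
ward D: (125980/297031)²·3.63²/5830 = 0.0004065784
Sum = 0.0005015933 → 0.0005016.

0.0005016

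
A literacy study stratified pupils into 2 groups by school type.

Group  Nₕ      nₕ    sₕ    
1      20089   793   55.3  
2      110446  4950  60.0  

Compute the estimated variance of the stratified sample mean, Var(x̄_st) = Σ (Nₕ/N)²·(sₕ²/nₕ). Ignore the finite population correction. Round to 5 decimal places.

0.61198

N = 130535; Wₕ = Nₕ/N.
group 1: (20089/130535)²·55.3²/793 = 0.09133553
group 2: (110446/130535)²·60.0²/4950 = 0.52064696
Sum = 0.61198249 → 0.61198.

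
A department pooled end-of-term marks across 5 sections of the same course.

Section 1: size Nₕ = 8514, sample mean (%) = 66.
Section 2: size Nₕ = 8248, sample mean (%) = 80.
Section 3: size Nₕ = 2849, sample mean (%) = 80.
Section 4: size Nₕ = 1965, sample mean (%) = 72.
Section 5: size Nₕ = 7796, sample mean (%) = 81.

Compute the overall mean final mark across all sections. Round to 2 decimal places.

N = 29372; weights Wₕ = Nₕ/N = (0.2899, 0.2808, 0.0970, 0.0669, 0.2654).
x̄_st = Σ Wₕ·x̄ₕ = 0.2899·66 + 0.2808·80 + 0.0970·80 + 0.0669·72 + 0.2654·81 ≈ 75.6721...
→ 75.67.

75.67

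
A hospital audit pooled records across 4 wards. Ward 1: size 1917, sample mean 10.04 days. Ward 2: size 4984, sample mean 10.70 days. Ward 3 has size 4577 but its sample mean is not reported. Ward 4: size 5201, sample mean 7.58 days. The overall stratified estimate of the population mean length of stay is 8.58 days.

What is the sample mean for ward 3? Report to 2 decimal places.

Σ Nₕx̄ₕ = N·μ, so 4577·x̄_3 = 16679·8.58 − (1917·10.04 + 4984·10.70 + 5201·7.58).
= 143105.82 − 111999.06 = 31106.76.
x̄_3 = 31106.76 / 4577 = 6.7963... → 6.80.

6.80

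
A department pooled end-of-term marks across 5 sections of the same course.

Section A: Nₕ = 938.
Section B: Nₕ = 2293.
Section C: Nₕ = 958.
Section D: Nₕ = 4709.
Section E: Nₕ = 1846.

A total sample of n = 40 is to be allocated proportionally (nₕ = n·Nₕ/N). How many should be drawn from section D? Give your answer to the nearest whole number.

18

N = 938 + 2293 + 958 + 4709 + 1846 = 10744.
n_D = 40·4709/10744 = 17.532... → 18.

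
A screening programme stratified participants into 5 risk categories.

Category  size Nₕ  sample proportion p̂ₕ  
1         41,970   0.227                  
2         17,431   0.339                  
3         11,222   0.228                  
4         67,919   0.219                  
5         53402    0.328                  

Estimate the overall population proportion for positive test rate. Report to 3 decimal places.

N = 41970 + 17431 + 11222 + 67919 + 53402 = 191944.
Overall proportion = Σ (Nₕ/N)·p̂ₕ.
Σ Nₕp̂ₕ = 9527.19 + 5909.109 + 2558.616 + 14874.261 + 17515.856 = 50385.032.
50385.032 / 191944 = 0.26250... → 0.262.

0.262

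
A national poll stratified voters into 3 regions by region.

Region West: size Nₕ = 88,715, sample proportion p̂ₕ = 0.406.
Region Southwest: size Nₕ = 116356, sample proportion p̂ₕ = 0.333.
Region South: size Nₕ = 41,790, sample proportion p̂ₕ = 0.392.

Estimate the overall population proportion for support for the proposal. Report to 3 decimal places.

0.369

Wₕ = Nₕ/N with N = 246861: 0.3594, 0.4713, 0.1693.
p̂_st = 0.3594·0.406 + 0.4713·0.333 + 0.1693·0.392 ≈ 0.36922... → 0.369.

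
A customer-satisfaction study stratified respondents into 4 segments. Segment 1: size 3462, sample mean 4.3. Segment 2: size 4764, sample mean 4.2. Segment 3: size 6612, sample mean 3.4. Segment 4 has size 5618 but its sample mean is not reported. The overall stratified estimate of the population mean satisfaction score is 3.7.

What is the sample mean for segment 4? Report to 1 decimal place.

3.3

Σ Nₕx̄ₕ = N·μ, so 5618·x̄_4 = 20456·3.7 − (3462·4.3 + 4764·4.2 + 6612·3.4).
= 75687.2 − 57376.2 = 18311.
x̄_4 = 18311 / 5618 = 3.259... → 3.3.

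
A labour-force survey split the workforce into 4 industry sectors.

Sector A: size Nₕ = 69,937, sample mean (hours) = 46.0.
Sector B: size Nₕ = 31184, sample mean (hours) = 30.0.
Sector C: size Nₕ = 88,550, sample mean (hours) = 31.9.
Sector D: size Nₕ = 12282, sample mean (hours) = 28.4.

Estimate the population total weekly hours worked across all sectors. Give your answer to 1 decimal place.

7326175.8

A: 69937·46.0 = 3217102
B: 31184·30.0 = 935520
C: 88550·31.9 = 2824745
D: 12282·28.4 = 348808.8
τ̂ = Σ Nₕx̄ₕ = 7326175.8.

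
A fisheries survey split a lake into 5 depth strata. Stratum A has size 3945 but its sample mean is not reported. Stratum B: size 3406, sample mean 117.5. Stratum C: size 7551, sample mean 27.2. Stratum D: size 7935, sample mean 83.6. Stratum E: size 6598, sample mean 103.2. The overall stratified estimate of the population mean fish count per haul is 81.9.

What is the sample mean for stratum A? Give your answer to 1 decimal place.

116.8

N = 3945 + 3406 + 7551 + 7935 + 6598 = 29435.
Overall total = μ·N = 81.9·29435 = 2410726.5.
Subtract the known strata: 3406·117.5 + 7551·27.2 + 7935·83.6 + 6598·103.2 = 1949871.8.
Remaining total for stratum A: 2410726.5 − 1949871.8 = 460854.7.
Divide by its size: 460854.7 / 3945 = 116.820... → 116.8.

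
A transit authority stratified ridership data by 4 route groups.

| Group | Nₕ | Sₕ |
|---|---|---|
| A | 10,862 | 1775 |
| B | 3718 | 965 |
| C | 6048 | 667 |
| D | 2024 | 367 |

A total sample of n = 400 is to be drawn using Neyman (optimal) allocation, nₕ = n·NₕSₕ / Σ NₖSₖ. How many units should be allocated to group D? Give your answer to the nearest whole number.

11

A: NₕSₕ = 10862·1775 = 19280050
B: NₕSₕ = 3718·965 = 3587870
C: NₕSₕ = 6048·667 = 4034016
D: NₕSₕ = 2024·367 = 742808
Σ NₕSₕ = 27644744.
n_D = 400·742808/27644744 = 10.748... → 11.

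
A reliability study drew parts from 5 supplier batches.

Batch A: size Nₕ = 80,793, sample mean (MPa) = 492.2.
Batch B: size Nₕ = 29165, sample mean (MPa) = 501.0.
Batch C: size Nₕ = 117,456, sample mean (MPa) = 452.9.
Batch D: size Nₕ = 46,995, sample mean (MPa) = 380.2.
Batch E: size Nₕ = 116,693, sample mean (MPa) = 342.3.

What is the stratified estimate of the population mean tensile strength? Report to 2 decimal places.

N = 80793 + 29165 + 117456 + 46995 + 116693 = 391102.
Weight each subgroup mean by Nₕ/N and sum.
Σ Nₕx̄ₕ = 80793·492.2 + 29165·501.0 + 117456·452.9 + 46995·380.2 + 116693·342.3 = 39766314.6 + 14611665 + 53195822.4 + 17867499 + 39944013.9 = 165385314.9.
Divide by N: 165385314.9 / 391102 = 422.8700... → 422.87.

422.87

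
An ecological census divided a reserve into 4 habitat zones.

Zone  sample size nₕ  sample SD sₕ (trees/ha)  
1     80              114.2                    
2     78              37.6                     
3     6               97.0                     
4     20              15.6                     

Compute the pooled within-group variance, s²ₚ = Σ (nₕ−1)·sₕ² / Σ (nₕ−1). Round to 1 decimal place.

6615.7

Degrees of freedom: 79 + 77 + 5 + 19 = 180.
Σ(nₕ−1)sₕ² = 79·13041.64 + 77·1413.76 + 5·9409 + 19·243.36 = 1190817.92.
s²ₚ = 1190817.92 / 180 = 6615.655... → 6615.7.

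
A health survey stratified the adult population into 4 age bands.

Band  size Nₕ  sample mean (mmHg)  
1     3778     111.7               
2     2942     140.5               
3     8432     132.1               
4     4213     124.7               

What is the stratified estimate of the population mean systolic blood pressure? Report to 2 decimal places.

127.79

N = 3778 + 2942 + 8432 + 4213 = 19365.
Overall mean = Σ (Nₕ/N)·x̄ₕ — weight by population share, not a simple average.
Σ Nₕx̄ₕ = 3778·111.7 + 2942·140.5 + 8432·132.1 + 4213·124.7 = 422002.6 + 413351 + 1113867.2 + 525361.1 = 2474581.9.
Divide by N: 2474581.9 / 19365 = 127.7863... → 127.79.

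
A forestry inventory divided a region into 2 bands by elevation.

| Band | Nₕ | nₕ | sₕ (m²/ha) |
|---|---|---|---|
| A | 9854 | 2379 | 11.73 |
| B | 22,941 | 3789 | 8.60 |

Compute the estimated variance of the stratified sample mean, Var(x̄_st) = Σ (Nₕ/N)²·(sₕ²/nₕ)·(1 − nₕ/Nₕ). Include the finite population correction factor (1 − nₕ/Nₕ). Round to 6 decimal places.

0.011935

N = 32795. Term for each stratum: Wₕ²sₕ²/nₕ·(1−nₕ/Nₕ).
Var(x̄_st) = 0.003961048 + 0.007974134 = 0.011935181 → 0.011935.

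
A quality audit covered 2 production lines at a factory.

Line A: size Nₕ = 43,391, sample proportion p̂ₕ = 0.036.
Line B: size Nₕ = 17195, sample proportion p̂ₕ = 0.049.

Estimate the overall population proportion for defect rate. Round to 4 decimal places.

Wₕ = Nₕ/N with N = 60586: 0.7162, 0.2838.
p̂_st = 0.7162·0.036 + 0.2838·0.049 ≈ 0.039690... → 0.0397.

0.0397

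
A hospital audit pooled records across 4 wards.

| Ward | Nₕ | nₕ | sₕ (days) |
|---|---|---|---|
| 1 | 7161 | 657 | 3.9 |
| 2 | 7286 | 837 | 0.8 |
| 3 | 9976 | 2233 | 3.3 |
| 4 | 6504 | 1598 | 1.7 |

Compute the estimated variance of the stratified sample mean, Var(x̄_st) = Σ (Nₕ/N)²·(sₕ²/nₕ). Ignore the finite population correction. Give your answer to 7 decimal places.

0.0018710

N = 30927. Term for each stratum: Wₕ²sₕ²/nₕ.
Var(x̄_st) = 0.0012411824 + 0.0000424382 + 0.0005074304 + 0.0000799846 = 0.0018710356 → 0.0018710.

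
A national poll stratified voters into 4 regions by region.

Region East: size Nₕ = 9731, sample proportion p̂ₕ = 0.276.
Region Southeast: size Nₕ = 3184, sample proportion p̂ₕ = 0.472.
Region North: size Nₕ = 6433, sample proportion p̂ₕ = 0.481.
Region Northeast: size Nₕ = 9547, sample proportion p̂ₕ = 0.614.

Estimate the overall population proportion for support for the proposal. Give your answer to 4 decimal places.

0.4549

Wₕ = Nₕ/N with N = 28895: 0.3368, 0.1102, 0.2226, 0.3304.
p̂_st = 0.3368·0.276 + 0.1102·0.472 + 0.2226·0.481 + 0.3304·0.614 ≈ 0.454914... → 0.4549.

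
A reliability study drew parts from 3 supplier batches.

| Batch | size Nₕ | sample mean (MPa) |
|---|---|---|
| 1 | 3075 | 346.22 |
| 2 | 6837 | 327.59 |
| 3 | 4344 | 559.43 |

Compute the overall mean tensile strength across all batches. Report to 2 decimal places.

N = 14256; weights Wₕ = Nₕ/N = (0.2157, 0.4796, 0.3047).
x̄_st = Σ Wₕ·x̄ₕ = 0.2157·346.22 + 0.4796·327.59 + 0.3047·559.43 ≈ 402.2533...
→ 402.25.

402.25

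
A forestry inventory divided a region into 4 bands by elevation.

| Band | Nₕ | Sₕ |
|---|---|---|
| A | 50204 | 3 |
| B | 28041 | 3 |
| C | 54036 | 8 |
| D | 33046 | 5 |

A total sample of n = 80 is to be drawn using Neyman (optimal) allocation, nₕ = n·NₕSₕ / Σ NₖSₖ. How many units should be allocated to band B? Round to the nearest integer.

8

Σ NₕSₕ = 50204·3 + 28041·3 + 54036·8 + 33046·5 = 832253.
Share for B: 84123/832253 = 0.10108.
n_B = 80 × 0.10108 = 8.086... → 8.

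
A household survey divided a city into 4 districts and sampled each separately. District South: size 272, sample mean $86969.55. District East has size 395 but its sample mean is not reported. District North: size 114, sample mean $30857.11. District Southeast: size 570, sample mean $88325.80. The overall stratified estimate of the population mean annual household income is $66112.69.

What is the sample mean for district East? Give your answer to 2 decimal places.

29871.16

N = 272 + 395 + 114 + 570 = 1351.
Overall total = μ·N = 66112.69·1351 = 89318244.19.
Subtract the known strata: 272·86969.55 + 114·30857.11 + 570·88325.80 = 77519134.14.
Remaining total for district East: 89318244.19 − 77519134.14 = 11799110.05.
Divide by its size: 11799110.05 / 395 = 29871.1647... → 29871.16.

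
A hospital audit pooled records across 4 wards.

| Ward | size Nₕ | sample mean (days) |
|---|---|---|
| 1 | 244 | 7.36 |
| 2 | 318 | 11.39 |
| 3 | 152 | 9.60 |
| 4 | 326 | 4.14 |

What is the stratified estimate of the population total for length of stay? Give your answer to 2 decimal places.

1: 244·7.36 = 1795.84
2: 318·11.39 = 3622.02
3: 152·9.60 = 1459.2
4: 326·4.14 = 1349.64
τ̂ = Σ Nₕx̄ₕ = 8226.70.

8226.70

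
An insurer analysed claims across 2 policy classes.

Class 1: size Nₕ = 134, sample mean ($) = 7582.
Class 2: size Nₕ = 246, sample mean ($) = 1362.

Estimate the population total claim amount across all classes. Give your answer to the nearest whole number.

Population total = Σ Nₕ·x̄ₕ (each stratum's size times its mean).
134·7582 + 246·1362 = 1015988 + 335052 = 1351040.

1351040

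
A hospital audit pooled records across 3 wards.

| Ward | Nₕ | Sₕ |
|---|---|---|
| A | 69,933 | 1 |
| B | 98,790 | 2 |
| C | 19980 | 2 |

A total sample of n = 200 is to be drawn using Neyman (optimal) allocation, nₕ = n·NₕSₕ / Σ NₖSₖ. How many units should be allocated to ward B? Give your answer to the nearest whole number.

129

Σ NₕSₕ = 69933·1 + 98790·2 + 19980·2 = 307473.
Share for B: 197580/307473 = 0.64259.
n_B = 200 × 0.64259 = 128.519... → 129.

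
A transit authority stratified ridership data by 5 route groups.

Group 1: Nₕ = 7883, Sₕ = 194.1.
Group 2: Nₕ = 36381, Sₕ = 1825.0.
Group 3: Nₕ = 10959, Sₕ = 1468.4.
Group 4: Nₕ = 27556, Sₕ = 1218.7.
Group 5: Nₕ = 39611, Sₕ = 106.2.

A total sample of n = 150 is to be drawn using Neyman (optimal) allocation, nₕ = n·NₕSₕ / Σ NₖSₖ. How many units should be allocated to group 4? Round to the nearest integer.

41

1: NₕSₕ = 7883·194.1 = 1530090.3
2: NₕSₕ = 36381·1825.0 = 66395325
3: NₕSₕ = 10959·1468.4 = 16092195.6
4: NₕSₕ = 27556·1218.7 = 33582497.2
5: NₕSₕ = 39611·106.2 = 4206688.2
Σ NₕSₕ = 121806796.3.
n_4 = 150·33582497.2/121806796.3 = 41.355... → 41.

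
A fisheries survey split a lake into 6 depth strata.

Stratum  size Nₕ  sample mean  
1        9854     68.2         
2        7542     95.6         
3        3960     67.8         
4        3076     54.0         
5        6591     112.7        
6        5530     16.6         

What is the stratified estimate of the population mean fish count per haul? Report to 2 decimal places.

72.83

N = 36553; weights Wₕ = Nₕ/N = (0.2696, 0.2063, 0.1083, 0.0842, 0.1803, 0.1513).
x̄_st = Σ Wₕ·x̄ₕ = 0.2696·68.2 + 0.2063·95.6 + 0.1083·67.8 + 0.0842·54.0 + 0.1803·112.7 + 0.1513·16.6 ≈ 72.8327...
→ 72.83.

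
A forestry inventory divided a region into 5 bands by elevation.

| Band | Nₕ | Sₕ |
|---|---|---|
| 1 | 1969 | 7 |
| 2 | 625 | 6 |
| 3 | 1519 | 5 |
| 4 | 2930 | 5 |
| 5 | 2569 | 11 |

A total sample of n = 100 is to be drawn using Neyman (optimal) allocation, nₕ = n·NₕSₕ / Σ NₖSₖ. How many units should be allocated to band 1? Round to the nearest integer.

Σ NₕSₕ = 1969·7 + 625·6 + 1519·5 + 2930·5 + 2569·11 = 68037.
Share for 1: 13783/68037 = 0.20258.
n_1 = 100 × 0.20258 = 20.258... → 20.

20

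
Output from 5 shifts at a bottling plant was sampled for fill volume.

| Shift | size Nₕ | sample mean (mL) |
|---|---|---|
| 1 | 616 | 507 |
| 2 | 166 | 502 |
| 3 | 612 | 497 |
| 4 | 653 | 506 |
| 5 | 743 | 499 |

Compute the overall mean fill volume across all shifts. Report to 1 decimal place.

502.1

x̄_st = (Σ Nₕx̄ₕ) / (Σ Nₕ) = (616·507 + 166·502 + 612·497 + 653·506 + 743·499) / 2790
= 1400983 / 2790 = 502.144... → 502.1.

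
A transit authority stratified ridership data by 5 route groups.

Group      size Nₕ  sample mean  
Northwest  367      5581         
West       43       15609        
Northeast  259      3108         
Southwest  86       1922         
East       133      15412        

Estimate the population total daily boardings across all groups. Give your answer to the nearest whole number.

5739474

Estimate total by summing Nₕ·x̄ₕ over strata.
367·5581 + 43·15609 + 259·3108 + 86·1922 + 133·15412 = 2048227 + 671187 + 804972 + 165292 + 2049796 = 5739474.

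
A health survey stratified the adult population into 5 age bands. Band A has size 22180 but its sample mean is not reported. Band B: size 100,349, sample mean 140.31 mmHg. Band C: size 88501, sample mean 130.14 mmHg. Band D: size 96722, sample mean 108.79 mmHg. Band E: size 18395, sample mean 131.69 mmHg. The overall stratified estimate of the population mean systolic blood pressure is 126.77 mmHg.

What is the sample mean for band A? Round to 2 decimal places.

126.39

Σ Nₕx̄ₕ = N·μ, so 22180·x̄_A = 326147·126.77 − (100349·140.31 + 88501·130.14 + 96722·108.79 + 18395·131.69).
= 41345655.19 − 38542312.26 = 2803342.93.
x̄_A = 2803342.93 / 22180 = 126.3906... → 126.39.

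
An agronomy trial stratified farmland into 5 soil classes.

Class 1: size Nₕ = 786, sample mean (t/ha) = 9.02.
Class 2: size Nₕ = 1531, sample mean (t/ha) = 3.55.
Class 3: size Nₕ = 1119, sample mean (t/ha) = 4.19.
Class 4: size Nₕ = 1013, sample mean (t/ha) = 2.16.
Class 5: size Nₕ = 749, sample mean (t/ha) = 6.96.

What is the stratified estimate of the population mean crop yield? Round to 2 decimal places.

4.74

N = 5198; weights Wₕ = Nₕ/N = (0.1512, 0.2945, 0.2153, 0.1949, 0.1441).
x̄_st = Σ Wₕ·x̄ₕ = 0.1512·9.02 + 0.2945·3.55 + 0.2153·4.19 + 0.1949·2.16 + 0.1441·6.96 ≈ 4.7354...
→ 4.74.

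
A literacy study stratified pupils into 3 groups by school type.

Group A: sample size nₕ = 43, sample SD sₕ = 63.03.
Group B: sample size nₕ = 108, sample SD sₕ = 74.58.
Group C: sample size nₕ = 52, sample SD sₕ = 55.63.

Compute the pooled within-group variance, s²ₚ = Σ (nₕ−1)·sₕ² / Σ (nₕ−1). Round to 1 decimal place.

4599.2

A: (43−1)·63.03² = 42·3972.7809 = 166856.7978
B: (108−1)·74.58² = 107·5562.1764 = 595152.8748
C: (52−1)·55.63² = 51·3094.6969 = 157829.5419
Numerator = 919839.2145; denominator = Σ(nₕ−1) = 200.
s²ₚ = 919839.2145/200 = 4599.196... → 4599.2.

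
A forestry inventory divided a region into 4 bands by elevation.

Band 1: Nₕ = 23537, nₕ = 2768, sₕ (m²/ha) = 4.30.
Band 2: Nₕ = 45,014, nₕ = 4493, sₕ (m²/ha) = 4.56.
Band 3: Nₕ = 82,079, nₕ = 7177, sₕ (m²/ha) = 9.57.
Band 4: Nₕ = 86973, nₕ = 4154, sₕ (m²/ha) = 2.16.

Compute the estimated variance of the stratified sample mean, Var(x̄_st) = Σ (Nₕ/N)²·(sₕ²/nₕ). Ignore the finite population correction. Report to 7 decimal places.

N = 237603. Term for each stratum: Wₕ²sₕ²/nₕ.
Var(x̄_st) = 0.0000655495 + 0.0001661057 + 0.0015227942 + 0.0001504895 = 0.0019049388 → 0.0019049.

0.0019049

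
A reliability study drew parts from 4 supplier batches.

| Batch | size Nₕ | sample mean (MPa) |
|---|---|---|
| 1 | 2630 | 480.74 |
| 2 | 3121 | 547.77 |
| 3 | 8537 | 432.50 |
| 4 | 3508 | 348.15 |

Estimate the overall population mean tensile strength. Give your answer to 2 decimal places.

x̄_st = (Σ Nₕx̄ₕ) / (Σ Nₕ) = (2630·480.74 + 3121·547.77 + 8537·432.50 + 3508·348.15) / 17796
= 7887499.07 / 17796 = 443.2175... → 443.22.

443.22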